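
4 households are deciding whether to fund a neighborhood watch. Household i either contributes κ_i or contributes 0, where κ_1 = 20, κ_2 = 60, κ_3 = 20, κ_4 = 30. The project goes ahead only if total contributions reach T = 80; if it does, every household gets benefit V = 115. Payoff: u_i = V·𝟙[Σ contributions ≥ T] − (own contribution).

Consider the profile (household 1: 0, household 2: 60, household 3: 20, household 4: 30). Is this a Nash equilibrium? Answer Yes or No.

No

Total = 110 ≥ 80: provided.
Household 1 (pledges 0, payoff 115): pledging 20 → total 130, payoff 95. No gain.
Household 2 (pledges 60, payoff 55): dropping to 0 → total 50, payoff 0. No gain.
Household 3 (pledges 20, payoff 95): dropping to 0 → total 90, payoff 115. Profitable deviation.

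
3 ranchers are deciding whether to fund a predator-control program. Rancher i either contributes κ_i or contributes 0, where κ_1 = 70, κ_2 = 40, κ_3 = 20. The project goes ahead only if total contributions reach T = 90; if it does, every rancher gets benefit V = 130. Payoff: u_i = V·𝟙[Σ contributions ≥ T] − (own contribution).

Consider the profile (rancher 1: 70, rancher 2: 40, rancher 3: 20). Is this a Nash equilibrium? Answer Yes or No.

No

Total = 130 ≥ 90: provided.
Rancher 1 (pledges 70, payoff 60): dropping to 0 → total 60, payoff 0. No gain.
Rancher 2 (pledges 40, payoff 90): dropping to 0 → total 90, payoff 130. Profitable deviation.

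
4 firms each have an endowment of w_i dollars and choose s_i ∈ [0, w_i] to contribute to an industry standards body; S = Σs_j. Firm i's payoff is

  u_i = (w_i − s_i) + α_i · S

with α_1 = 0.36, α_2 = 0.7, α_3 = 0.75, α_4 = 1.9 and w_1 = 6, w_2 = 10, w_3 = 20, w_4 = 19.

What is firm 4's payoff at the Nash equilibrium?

36.1

∂u_i/∂s_i = α_i − 1, so firm i contributes w_i if α_i > 1, else 0.
α_i > 1 for i ∈ {4}; NE contributions (0, 0, 0, 19), S = 19.
u_4 = (19 − 19) + 1.9·19 = 36.1.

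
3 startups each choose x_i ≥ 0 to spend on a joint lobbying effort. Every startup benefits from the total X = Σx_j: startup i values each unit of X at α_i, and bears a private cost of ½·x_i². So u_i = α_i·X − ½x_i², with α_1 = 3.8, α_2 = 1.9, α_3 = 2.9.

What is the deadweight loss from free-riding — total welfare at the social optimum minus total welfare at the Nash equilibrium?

50.21

Startup i's FOC: ∂u_i/∂x_i = α_i − x_i = 0, so x_i* = α_i.
NE contributions = (3.8, 1.9, 2.9); X = 8.6.
W^NE = (Σα)·X − ½Σα_i² = 8.6² − ½·26.46 = 60.73.
Planner sets x_i = Σα_j = 8.6 for every i, so X^SO = 3·8.6 = 25.8.
W^SO = (Σα)·X^SO − ½·3·(Σα)² = (3/2)·8.6² = 110.94.
Deadweight loss = W^SO − W^NE = 50.21.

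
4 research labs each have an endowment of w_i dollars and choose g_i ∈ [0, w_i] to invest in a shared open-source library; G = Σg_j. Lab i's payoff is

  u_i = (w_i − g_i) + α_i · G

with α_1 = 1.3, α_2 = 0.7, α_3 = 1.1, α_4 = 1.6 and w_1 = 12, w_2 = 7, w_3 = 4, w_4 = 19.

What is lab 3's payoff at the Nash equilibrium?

∂u_i/∂g_i = α_i − 1, so lab i contributes w_i if α_i > 1, else 0.
α_i > 1 for i ∈ {1, 3, 4}; NE contributions (12, 0, 4, 19), G = 35.
u_3 = (4 − 4) + 1.1·35 = 38.5.

38.5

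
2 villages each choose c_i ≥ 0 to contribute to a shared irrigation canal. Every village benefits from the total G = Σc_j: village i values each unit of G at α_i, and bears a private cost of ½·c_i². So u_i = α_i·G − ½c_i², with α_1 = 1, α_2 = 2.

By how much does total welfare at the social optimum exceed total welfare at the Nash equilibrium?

2.5

Village i's FOC: ∂u_i/∂c_i = α_i − c_i = 0, so c_i* = α_i.
NE contributions = (1, 2); G = 3.
W^NE = (Σα)·G − ½Σα_i² = 3² − ½·5 = 6.5.
Planner sets c_i = Σα_j = 3 for every i, so G^SO = 2·3 = 6.
W^SO = (Σα)·G^SO − ½·2·(Σα)² = (2/2)·3² = 9.
Deadweight loss = W^SO − W^NE = 2.5.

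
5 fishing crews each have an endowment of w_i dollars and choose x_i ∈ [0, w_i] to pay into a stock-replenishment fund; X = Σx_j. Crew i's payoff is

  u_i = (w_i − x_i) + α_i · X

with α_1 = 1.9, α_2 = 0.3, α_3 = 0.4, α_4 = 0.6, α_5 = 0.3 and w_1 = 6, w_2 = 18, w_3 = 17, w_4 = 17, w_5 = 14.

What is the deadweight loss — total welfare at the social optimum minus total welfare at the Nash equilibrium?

∂u_i/∂x_i = α_i − 1, so crew i contributes w_i if α_i > 1, else 0.
α_i > 1 for i ∈ {1}; NE contributions (6, 0, 0, 0, 0), X = 6.
W^NE = Σw_i − X^NE + (Σα_i)·X^NE = 72 + 2.5·6 = 87.
Planner: ∂(Σu_j)/∂x_i = Σα_j − 1 = 2.5 > 0, so everyone contributes w_i; X^SO = 72, W^SO = 72 + 2.5·72 = 252.
Deadweight loss = 165.

165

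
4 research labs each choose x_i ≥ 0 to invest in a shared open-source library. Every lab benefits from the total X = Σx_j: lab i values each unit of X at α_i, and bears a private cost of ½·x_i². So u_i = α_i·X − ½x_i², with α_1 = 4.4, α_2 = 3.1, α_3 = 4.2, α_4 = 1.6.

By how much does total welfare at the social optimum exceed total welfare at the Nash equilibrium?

201.475

Lab i's FOC: ∂u_i/∂x_i = α_i − x_i = 0, so x_i* = α_i.
NE contributions = (4.4, 3.1, 4.2, 1.6); X = 13.3.
W^NE = (Σα)·X − ½Σα_i² = 13.3² − ½·49.17 = 152.305.
Planner sets x_i = Σα_j = 13.3 for every i, so X^SO = 4·13.3 = 53.2.
W^SO = (Σα)·X^SO − ½·4·(Σα)² = (4/2)·13.3² = 353.78.
Deadweight loss = W^SO − W^NE = 201.475.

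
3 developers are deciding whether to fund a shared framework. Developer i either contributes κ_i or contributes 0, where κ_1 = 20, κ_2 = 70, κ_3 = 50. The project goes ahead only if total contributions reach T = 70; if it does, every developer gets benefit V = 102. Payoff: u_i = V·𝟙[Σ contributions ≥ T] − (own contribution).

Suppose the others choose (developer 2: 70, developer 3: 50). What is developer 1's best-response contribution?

0

Others' total = 120 ≥ 70; contributing adds cost 20 for no extra benefit.
Best response: 0.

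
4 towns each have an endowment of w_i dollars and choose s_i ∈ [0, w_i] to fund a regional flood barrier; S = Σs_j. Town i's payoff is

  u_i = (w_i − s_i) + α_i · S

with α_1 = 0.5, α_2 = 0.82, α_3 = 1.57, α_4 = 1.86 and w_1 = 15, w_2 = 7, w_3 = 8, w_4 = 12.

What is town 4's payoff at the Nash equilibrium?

∂u_i/∂s_i = α_i − 1, so town i contributes w_i if α_i > 1, else 0.
α_i > 1 for i ∈ {3, 4}; NE contributions (0, 0, 8, 12), S = 20.
u_4 = (12 − 12) + 1.86·20 = 37.2.

37.2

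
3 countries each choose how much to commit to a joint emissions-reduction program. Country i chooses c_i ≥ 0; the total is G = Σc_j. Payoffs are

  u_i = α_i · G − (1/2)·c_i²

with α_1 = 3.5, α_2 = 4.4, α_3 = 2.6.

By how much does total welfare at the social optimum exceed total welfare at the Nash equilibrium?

74.31

Country i's FOC: ∂u_i/∂c_i = α_i − c_i = 0, so c_i* = α_i.
NE contributions = (3.5, 4.4, 2.6); G = 10.5.
W^NE = (Σα)·G − ½Σα_i² = 10.5² − ½·38.37 = 91.065.
Planner sets c_i = Σα_j = 10.5 for every i, so G^SO = 3·10.5 = 31.5.
W^SO = (Σα)·G^SO − ½·3·(Σα)² = (3/2)·10.5² = 165.375.
Deadweight loss = W^SO − W^NE = 74.31.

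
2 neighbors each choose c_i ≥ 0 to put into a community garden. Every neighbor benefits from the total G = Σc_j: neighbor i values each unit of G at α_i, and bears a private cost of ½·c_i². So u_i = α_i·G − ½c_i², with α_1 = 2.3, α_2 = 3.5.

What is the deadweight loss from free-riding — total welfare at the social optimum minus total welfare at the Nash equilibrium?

Neighbor i's FOC: ∂u_i/∂c_i = α_i − c_i = 0, so c_i* = α_i.
NE contributions = (2.3, 3.5); G = 5.8.
W^NE = (Σα)·G − ½Σα_i² = 5.8² − ½·17.54 = 24.87.
Planner sets c_i = Σα_j = 5.8 for every i, so G^SO = 2·5.8 = 11.6.
W^SO = (Σα)·G^SO − ½·2·(Σα)² = (2/2)·5.8² = 33.64.
Deadweight loss = W^SO − W^NE = 8.77.

8.77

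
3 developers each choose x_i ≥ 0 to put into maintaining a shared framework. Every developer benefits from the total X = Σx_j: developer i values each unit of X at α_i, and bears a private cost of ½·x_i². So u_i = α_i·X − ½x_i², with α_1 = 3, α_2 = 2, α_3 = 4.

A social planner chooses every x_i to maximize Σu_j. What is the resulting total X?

27

Planner FOC: ∂(Σu_j)/∂x_i = (Σα_j) − x_i = 0, so x_i^SO = Σα_j = 9 for every i; X^SO = 27.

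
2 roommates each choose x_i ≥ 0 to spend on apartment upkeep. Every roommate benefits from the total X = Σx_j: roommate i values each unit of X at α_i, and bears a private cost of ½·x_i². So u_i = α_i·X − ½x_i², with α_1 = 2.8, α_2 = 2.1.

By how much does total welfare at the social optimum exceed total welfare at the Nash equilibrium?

Roommate i's FOC: ∂u_i/∂x_i = α_i − x_i = 0, so x_i* = α_i.
NE contributions = (2.8, 2.1); X = 4.9.
W^NE = (Σα)·X − ½Σα_i² = 4.9² − ½·12.25 = 17.885.
Planner sets x_i = Σα_j = 4.9 for every i, so X^SO = 2·4.9 = 9.8.
W^SO = (Σα)·X^SO − ½·2·(Σα)² = (2/2)·4.9² = 24.01.
Deadweight loss = W^SO − W^NE = 6.125.

6.125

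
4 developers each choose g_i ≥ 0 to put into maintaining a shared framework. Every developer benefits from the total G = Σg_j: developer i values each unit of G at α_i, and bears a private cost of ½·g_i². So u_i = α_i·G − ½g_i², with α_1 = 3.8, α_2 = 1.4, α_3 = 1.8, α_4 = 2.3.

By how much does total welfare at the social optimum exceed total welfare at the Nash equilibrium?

Developer i's FOC: ∂u_i/∂g_i = α_i − g_i = 0, so g_i* = α_i.
NE contributions = (3.8, 1.4, 1.8, 2.3); G = 9.3.
W^NE = (Σα)·G − ½Σα_i² = 9.3² − ½·24.93 = 74.025.
Planner sets g_i = Σα_j = 9.3 for every i, so G^SO = 4·9.3 = 37.2.
W^SO = (Σα)·G^SO − ½·4·(Σα)² = (4/2)·9.3² = 172.98.
Deadweight loss = W^SO − W^NE = 98.955.

98.955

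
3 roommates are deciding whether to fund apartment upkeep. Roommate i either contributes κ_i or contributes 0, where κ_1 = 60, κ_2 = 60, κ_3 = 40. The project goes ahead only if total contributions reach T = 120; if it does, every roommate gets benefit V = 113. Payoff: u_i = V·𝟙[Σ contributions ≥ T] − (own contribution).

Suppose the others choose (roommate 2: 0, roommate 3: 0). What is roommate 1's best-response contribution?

Others' total = 0. Even contributing 60 gives 60 < 120: no benefit either way.
Best response: 0.

0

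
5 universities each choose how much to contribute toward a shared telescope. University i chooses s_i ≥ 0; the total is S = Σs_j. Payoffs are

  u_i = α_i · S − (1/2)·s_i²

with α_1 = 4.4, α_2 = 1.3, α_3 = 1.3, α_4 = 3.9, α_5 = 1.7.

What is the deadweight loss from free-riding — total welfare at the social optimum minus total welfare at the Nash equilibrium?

258.56

University i's FOC: ∂u_i/∂s_i = α_i − s_i = 0, so s_i* = α_i.
NE contributions = (4.4, 1.3, 1.3, 3.9, 1.7); S = 12.6.
W^NE = (Σα)·S − ½Σα_i² = 12.6² − ½·40.84 = 138.34.
Planner sets s_i = Σα_j = 12.6 for every i, so S^SO = 5·12.6 = 63.
W^SO = (Σα)·S^SO − ½·5·(Σα)² = (5/2)·12.6² = 396.9.
Deadweight loss = W^SO − W^NE = 258.56.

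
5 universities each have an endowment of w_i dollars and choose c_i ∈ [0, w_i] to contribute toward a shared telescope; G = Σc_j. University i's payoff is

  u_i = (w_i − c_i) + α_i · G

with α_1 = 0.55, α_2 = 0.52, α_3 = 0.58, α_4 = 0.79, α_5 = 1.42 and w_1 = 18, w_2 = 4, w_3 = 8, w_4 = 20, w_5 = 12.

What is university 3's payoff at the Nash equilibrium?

∂u_i/∂c_i = α_i − 1, so university i contributes w_i if α_i > 1, else 0.
α_i > 1 for i ∈ {5}; NE contributions (0, 0, 0, 0, 12), G = 12.
u_3 = (8 − 0) + 0.58·12 = 14.96.

14.96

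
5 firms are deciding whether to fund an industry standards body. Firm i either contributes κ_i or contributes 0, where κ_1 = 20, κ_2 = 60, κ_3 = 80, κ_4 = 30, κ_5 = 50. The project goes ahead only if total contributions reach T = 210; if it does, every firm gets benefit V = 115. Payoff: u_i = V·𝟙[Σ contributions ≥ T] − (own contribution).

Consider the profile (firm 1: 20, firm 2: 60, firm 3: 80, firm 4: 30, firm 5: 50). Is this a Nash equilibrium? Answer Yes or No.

No

Total = 240 ≥ 210: provided.
Firm 1 (pledges 20, payoff 95): dropping to 0 → total 220, payoff 115. Profitable deviation.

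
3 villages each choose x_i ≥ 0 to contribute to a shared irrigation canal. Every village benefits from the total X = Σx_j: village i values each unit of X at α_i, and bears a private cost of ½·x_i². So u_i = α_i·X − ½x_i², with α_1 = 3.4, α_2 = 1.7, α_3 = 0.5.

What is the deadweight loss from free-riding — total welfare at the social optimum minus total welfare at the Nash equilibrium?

Village i's FOC: ∂u_i/∂x_i = α_i − x_i = 0, so x_i* = α_i.
NE contributions = (3.4, 1.7, 0.5); X = 5.6.
W^NE = (Σα)·X − ½Σα_i² = 5.6² − ½·14.7 = 24.01.
Planner sets x_i = Σα_j = 5.6 for every i, so X^SO = 3·5.6 = 16.8.
W^SO = (Σα)·X^SO − ½·3·(Σα)² = (3/2)·5.6² = 47.04.
Deadweight loss = W^SO − W^NE = 23.03.

23.03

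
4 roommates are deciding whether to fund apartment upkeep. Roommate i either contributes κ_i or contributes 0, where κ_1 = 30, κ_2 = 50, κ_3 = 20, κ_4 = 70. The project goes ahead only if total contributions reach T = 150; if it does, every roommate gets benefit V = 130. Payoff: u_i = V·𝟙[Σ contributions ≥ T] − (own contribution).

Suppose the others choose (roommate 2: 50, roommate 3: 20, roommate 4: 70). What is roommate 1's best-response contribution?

30

Others' total = 140. Contributing 30 brings total to 170 ≥ 150: gain V − κ_1 = 100.
Best response: 30.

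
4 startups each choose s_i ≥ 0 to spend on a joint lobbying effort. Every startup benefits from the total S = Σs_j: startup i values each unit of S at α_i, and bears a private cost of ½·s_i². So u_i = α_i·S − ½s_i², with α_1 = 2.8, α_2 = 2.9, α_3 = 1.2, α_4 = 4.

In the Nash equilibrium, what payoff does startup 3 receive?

12.36

Startup i's FOC: ∂u_i/∂s_i = α_i − s_i = 0, so s_i* = α_i.
NE contributions = (2.8, 2.9, 1.2, 4); S = 10.9.
u_3 = α_3·S − ½·(s_3)² = 1.2·10.9 − ½·1.2² = 12.36.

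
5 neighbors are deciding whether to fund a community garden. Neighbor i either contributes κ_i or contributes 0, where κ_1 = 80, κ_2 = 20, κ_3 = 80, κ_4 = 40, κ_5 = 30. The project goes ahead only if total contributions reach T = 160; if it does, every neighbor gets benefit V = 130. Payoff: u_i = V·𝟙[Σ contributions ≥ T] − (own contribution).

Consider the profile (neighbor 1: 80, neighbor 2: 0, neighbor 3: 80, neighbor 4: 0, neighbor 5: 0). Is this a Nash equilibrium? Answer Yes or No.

Total = 160 ≥ 160: provided.
Neighbor 1 (pledges 80, payoff 50): dropping to 0 → total 80, payoff 0. No gain.
Neighbor 2 (pledges 0, payoff 130): pledging 20 → total 180, payoff 110. No gain.
Neighbor 3 (pledges 80, payoff 50): dropping to 0 → total 80, payoff 0. No gain.
Neighbor 4 (pledges 0, payoff 130): pledging 40 → total 200, payoff 90. No gain.
Neighbor 5 (pledges 0, payoff 130): pledging 30 → total 190, payoff 100. No gain.

Yes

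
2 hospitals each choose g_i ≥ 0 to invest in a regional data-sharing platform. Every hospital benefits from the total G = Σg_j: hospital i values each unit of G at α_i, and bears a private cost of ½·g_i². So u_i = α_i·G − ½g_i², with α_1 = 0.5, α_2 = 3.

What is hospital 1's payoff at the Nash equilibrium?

Hospital i's FOC: ∂u_i/∂g_i = α_i − g_i = 0, so g_i* = α_i.
NE contributions = (0.5, 3); G = 3.5.
u_1 = α_1·G − ½·(g_1)² = 0.5·3.5 − ½·0.5² = 1.625.

1.625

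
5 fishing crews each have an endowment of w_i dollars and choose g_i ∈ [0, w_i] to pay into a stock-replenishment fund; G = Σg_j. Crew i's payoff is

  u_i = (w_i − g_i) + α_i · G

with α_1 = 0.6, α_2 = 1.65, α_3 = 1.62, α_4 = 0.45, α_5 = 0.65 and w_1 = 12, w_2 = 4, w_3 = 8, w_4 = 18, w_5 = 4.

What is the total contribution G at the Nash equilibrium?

∂u_i/∂g_i = α_i − 1, so crew i contributes w_i if α_i > 1, else 0.
α_i > 1 for i ∈ {2, 3}; NE contributions (0, 4, 8, 0, 0), G = 12.

12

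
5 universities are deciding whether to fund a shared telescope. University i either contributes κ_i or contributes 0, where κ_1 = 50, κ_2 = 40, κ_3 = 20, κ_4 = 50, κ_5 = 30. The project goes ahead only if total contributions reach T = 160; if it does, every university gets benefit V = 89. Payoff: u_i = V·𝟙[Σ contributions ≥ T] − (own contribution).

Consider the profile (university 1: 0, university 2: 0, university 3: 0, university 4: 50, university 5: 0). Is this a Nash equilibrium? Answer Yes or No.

No

Total = 50 < 160: not provided.
University 1 (pledges 0, payoff 0): pledging 50 → total 100, payoff -50. No gain.
University 2 (pledges 0, payoff 0): pledging 40 → total 90, payoff -40. No gain.
University 3 (pledges 0, payoff 0): pledging 20 → total 70, payoff -20. No gain.
University 4 (pledges 50, payoff -50): dropping to 0 → total 0, payoff 0. Profitable deviation.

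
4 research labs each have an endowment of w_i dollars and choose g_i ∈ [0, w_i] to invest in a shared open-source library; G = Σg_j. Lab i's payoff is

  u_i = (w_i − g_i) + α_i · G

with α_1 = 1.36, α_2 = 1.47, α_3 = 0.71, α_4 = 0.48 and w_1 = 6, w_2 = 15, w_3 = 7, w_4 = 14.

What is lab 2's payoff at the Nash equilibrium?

30.87

∂u_i/∂g_i = α_i − 1, so lab i contributes w_i if α_i > 1, else 0.
α_i > 1 for i ∈ {1, 2}; NE contributions (6, 15, 0, 0), G = 21.
u_2 = (15 − 15) + 1.47·21 = 30.87.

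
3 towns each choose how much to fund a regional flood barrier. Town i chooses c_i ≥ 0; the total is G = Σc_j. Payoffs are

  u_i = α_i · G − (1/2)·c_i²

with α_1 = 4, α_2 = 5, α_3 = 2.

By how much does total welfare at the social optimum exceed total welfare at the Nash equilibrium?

Town i's FOC: ∂u_i/∂c_i = α_i − c_i = 0, so c_i* = α_i.
NE contributions = (4, 5, 2); G = 11.
W^NE = (Σα)·G − ½Σα_i² = 11² − ½·45 = 98.5.
Planner sets c_i = Σα_j = 11 for every i, so G^SO = 3·11 = 33.
W^SO = (Σα)·G^SO − ½·3·(Σα)² = (3/2)·11² = 181.5.
Deadweight loss = W^SO − W^NE = 83.

83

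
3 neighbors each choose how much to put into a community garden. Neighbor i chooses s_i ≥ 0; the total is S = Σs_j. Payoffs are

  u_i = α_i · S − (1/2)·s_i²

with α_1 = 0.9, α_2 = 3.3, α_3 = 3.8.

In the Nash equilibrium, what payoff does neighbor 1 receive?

6.795

Neighbor i's FOC: ∂u_i/∂s_i = α_i − s_i = 0, so s_i* = α_i.
NE contributions = (0.9, 3.3, 3.8); S = 8.
u_1 = α_1·S − ½·(s_1)² = 0.9·8 − ½·0.9² = 6.795.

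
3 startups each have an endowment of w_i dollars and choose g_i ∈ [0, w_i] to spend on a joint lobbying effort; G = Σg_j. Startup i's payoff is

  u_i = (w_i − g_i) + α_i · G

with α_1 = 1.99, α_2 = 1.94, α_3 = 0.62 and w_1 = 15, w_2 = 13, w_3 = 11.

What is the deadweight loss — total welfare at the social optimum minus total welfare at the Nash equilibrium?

∂u_i/∂g_i = α_i − 1, so startup i contributes w_i if α_i > 1, else 0.
α_i > 1 for i ∈ {1, 2}; NE contributions (15, 13, 0), G = 28.
W^NE = Σw_i − G^NE + (Σα_i)·G^NE = 39 + 3.55·28 = 138.4.
Planner: ∂(Σu_j)/∂g_i = Σα_j − 1 = 3.55 > 0, so everyone contributes w_i; G^SO = 39, W^SO = 39 + 3.55·39 = 177.45.
Deadweight loss = 39.05.

39.05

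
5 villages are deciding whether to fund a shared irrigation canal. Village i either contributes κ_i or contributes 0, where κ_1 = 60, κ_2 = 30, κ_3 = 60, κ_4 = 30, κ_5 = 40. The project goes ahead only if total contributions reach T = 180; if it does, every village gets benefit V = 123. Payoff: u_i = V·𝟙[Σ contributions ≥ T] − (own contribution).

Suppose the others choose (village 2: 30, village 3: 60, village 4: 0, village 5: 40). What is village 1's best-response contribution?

Others' total = 130. Contributing 60 brings total to 190 ≥ 180: gain V − κ_1 = 63.
Best response: 60.

60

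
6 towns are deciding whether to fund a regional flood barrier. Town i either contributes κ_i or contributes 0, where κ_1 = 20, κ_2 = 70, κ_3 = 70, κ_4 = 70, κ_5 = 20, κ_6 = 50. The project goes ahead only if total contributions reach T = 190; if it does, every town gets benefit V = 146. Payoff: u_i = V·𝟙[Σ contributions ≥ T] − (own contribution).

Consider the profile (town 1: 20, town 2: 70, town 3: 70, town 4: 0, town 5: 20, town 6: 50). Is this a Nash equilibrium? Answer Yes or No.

No

Total = 230 ≥ 190: provided.
Town 1 (pledges 20, payoff 126): dropping to 0 → total 210, payoff 146. Profitable deviation.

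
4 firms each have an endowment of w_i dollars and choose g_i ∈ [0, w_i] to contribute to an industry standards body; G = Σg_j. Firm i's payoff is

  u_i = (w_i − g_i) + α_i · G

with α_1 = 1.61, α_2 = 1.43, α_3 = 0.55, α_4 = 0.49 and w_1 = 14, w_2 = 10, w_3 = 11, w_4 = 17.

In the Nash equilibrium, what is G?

∂u_i/∂g_i = α_i − 1, so firm i contributes w_i if α_i > 1, else 0.
α_i > 1 for i ∈ {1, 2}; NE contributions (14, 10, 0, 0), G = 24.

24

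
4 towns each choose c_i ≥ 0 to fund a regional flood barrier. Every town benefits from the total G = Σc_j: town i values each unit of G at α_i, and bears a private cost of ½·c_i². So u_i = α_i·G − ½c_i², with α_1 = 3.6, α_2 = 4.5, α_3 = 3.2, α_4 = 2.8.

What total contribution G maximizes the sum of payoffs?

Planner FOC: ∂(Σu_j)/∂c_i = (Σα_j) − c_i = 0, so c_i^SO = Σα_j = 14.1 for every i; G^SO = 56.4.

56.4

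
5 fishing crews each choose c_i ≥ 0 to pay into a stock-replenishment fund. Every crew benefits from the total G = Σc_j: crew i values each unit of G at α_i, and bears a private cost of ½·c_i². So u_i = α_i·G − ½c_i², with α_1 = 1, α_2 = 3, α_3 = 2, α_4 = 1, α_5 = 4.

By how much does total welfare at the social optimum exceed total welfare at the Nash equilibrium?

197

Crew i's FOC: ∂u_i/∂c_i = α_i − c_i = 0, so c_i* = α_i.
NE contributions = (1, 3, 2, 1, 4); G = 11.
W^NE = (Σα)·G − ½Σα_i² = 11² − ½·31 = 105.5.
Planner sets c_i = Σα_j = 11 for every i, so G^SO = 5·11 = 55.
W^SO = (Σα)·G^SO − ½·5·(Σα)² = (5/2)·11² = 302.5.
Deadweight loss = W^SO − W^NE = 197.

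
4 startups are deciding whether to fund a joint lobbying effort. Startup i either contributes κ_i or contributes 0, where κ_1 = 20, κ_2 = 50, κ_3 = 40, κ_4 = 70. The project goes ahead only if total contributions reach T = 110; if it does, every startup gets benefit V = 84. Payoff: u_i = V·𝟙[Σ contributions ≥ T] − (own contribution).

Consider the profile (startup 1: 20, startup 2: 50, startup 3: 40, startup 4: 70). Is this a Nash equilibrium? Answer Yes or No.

Total = 180 ≥ 110: provided.
Startup 1 (pledges 20, payoff 64): dropping to 0 → total 160, payoff 84. Profitable deviation.

No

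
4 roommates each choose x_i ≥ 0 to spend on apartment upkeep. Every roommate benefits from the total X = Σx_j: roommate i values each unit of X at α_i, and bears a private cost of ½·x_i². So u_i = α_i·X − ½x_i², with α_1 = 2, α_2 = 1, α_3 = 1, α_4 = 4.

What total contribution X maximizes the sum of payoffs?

32

Planner FOC: ∂(Σu_j)/∂x_i = (Σα_j) − x_i = 0, so x_i^SO = Σα_j = 8 for every i; X^SO = 32.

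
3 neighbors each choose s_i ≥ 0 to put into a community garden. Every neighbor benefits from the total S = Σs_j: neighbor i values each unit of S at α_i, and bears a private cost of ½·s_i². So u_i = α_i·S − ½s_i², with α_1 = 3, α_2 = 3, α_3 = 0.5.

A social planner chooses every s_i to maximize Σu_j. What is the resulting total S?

19.5

Planner FOC: ∂(Σu_j)/∂s_i = (Σα_j) − s_i = 0, so s_i^SO = Σα_j = 6.5 for every i; S^SO = 19.5.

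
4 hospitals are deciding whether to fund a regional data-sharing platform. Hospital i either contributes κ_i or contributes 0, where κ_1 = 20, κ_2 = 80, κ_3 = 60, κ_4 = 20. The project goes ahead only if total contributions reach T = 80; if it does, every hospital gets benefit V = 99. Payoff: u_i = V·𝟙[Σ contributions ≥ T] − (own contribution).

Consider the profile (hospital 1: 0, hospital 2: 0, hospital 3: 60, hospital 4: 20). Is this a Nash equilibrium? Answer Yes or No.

Yes

Total = 80 ≥ 80: provided.
Hospital 1 (pledges 0, payoff 99): pledging 20 → total 100, payoff 79. No gain.
Hospital 2 (pledges 0, payoff 99): pledging 80 → total 160, payoff 19. No gain.
Hospital 3 (pledges 60, payoff 39): dropping to 0 → total 20, payoff 0. No gain.
Hospital 4 (pledges 20, payoff 79): dropping to 0 → total 60, payoff 0. No gain.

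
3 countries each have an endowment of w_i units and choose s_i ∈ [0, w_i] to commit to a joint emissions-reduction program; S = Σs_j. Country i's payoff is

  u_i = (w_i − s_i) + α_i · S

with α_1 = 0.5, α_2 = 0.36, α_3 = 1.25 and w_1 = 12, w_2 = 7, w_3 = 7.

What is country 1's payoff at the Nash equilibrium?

15.5

∂u_i/∂s_i = α_i − 1, so country i contributes w_i if α_i > 1, else 0.
α_i > 1 for i ∈ {3}; NE contributions (0, 0, 7), S = 7.
u_1 = (12 − 0) + 0.5·7 = 15.5.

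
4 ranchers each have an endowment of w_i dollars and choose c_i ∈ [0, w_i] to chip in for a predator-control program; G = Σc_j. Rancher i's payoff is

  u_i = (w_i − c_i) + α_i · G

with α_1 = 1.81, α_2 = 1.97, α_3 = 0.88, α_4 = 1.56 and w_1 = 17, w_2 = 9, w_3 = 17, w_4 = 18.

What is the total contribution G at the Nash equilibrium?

44

∂u_i/∂c_i = α_i − 1, so rancher i contributes w_i if α_i > 1, else 0.
α_i > 1 for i ∈ {1, 2, 4}; NE contributions (17, 9, 0, 18), G = 44.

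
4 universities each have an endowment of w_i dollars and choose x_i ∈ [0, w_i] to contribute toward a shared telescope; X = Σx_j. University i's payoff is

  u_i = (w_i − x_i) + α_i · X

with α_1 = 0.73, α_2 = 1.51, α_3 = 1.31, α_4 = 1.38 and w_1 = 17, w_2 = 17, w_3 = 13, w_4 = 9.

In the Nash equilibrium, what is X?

39

∂u_i/∂x_i = α_i − 1, so university i contributes w_i if α_i > 1, else 0.
α_i > 1 for i ∈ {2, 3, 4}; NE contributions (0, 17, 13, 9), X = 39.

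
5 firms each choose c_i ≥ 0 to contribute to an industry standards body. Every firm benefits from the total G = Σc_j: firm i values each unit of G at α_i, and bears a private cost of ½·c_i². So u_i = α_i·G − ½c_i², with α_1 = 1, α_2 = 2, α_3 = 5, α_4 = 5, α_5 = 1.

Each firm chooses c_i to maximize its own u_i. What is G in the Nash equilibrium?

Firm i's FOC: ∂u_i/∂c_i = α_i − c_i = 0, so c_i* = α_i.
NE contributions = (1, 2, 5, 5, 1); G = 14.

14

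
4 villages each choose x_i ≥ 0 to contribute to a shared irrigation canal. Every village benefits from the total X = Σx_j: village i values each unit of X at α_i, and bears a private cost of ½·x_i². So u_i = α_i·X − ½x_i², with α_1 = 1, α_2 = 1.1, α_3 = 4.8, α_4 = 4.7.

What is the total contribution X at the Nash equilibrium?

Village i's FOC: ∂u_i/∂x_i = α_i − x_i = 0, so x_i* = α_i.
NE contributions = (1, 1.1, 4.8, 4.7); X = 11.6.

11.6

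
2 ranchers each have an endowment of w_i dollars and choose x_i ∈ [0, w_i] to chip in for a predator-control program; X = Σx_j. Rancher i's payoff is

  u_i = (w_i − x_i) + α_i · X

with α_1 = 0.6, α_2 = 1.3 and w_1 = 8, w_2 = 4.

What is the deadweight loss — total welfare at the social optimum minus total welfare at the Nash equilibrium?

∂u_i/∂x_i = α_i − 1, so rancher i contributes w_i if α_i > 1, else 0.
α_i > 1 for i ∈ {2}; NE contributions (0, 4), X = 4.
W^NE = Σw_i − X^NE + (Σα_i)·X^NE = 12 + 0.9·4 = 15.6.
Planner: ∂(Σu_j)/∂x_i = Σα_j − 1 = 0.9 > 0, so everyone contributes w_i; X^SO = 12, W^SO = 12 + 0.9·12 = 22.8.
Deadweight loss = 7.2.

7.2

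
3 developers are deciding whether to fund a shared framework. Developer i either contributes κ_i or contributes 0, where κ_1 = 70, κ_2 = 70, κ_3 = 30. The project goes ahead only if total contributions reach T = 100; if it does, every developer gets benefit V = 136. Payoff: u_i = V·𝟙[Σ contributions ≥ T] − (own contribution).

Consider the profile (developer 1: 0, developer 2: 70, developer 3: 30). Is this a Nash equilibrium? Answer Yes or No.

Total = 100 ≥ 100: provided.
Developer 1 (pledges 0, payoff 136): pledging 70 → total 170, payoff 66. No gain.
Developer 2 (pledges 70, payoff 66): dropping to 0 → total 30, payoff 0. No gain.
Developer 3 (pledges 30, payoff 106): dropping to 0 → total 70, payoff 0. No gain.

Yes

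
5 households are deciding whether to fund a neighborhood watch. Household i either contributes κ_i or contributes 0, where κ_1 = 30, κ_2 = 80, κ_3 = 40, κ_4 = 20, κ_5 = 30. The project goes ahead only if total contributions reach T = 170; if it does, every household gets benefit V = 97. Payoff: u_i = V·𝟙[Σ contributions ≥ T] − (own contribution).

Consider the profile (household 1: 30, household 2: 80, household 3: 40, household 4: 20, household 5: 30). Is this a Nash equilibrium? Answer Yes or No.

Total = 200 ≥ 170: provided.
Household 1 (pledges 30, payoff 67): dropping to 0 → total 170, payoff 97. Profitable deviation.

No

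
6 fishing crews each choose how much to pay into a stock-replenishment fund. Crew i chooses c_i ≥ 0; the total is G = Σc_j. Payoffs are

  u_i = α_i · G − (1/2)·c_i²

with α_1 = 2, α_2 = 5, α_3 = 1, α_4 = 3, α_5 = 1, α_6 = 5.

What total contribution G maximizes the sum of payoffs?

Planner FOC: ∂(Σu_j)/∂c_i = (Σα_j) − c_i = 0, so c_i^SO = Σα_j = 17 for every i; G^SO = 102.

102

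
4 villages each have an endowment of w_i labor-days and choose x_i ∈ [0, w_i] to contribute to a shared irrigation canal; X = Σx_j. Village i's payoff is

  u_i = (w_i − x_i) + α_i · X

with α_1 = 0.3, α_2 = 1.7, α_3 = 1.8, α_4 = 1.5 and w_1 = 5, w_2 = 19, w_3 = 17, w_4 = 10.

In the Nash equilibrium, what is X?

46

∂u_i/∂x_i = α_i − 1, so village i contributes w_i if α_i > 1, else 0.
α_i > 1 for i ∈ {2, 3, 4}; NE contributions (0, 19, 17, 10), X = 46.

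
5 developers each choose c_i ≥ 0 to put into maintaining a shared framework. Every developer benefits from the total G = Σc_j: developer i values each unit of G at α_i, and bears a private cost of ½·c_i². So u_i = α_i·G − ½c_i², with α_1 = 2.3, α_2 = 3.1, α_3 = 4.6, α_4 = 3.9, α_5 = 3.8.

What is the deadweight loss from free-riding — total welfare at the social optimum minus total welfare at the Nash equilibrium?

502.79

Developer i's FOC: ∂u_i/∂c_i = α_i − c_i = 0, so c_i* = α_i.
NE contributions = (2.3, 3.1, 4.6, 3.9, 3.8); G = 17.7.
W^NE = (Σα)·G − ½Σα_i² = 17.7² − ½·65.71 = 280.435.
Planner sets c_i = Σα_j = 17.7 for every i, so G^SO = 5·17.7 = 88.5.
W^SO = (Σα)·G^SO − ½·5·(Σα)² = (5/2)·17.7² = 783.225.
Deadweight loss = W^SO − W^NE = 502.79.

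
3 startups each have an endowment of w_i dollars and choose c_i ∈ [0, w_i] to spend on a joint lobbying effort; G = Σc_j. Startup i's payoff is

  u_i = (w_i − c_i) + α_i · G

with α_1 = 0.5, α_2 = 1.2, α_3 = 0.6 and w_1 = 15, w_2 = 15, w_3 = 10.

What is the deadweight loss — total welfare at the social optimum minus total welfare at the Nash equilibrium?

∂u_i/∂c_i = α_i − 1, so startup i contributes w_i if α_i > 1, else 0.
α_i > 1 for i ∈ {2}; NE contributions (0, 15, 0), G = 15.
W^NE = Σw_i − G^NE + (Σα_i)·G^NE = 40 + 1.3·15 = 59.5.
Planner: ∂(Σu_j)/∂c_i = Σα_j − 1 = 1.3 > 0, so everyone contributes w_i; G^SO = 40, W^SO = 40 + 1.3·40 = 92.
Deadweight loss = 32.5.

32.5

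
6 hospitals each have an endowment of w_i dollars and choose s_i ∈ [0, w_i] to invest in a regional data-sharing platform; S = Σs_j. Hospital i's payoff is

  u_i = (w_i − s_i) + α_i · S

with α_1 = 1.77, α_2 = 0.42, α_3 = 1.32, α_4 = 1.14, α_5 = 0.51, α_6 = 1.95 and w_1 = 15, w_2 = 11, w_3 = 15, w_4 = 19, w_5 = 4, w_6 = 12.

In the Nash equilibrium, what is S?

61

∂u_i/∂s_i = α_i − 1, so hospital i contributes w_i if α_i > 1, else 0.
α_i > 1 for i ∈ {1, 3, 4, 6}; NE contributions (15, 0, 15, 19, 0, 12), S = 61.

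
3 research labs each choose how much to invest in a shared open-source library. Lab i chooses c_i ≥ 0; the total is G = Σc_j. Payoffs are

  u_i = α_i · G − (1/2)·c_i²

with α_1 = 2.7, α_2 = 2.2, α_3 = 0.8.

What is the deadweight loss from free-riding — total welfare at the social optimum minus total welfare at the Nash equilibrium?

Lab i's FOC: ∂u_i/∂c_i = α_i − c_i = 0, so c_i* = α_i.
NE contributions = (2.7, 2.2, 0.8); G = 5.7.
W^NE = (Σα)·G − ½Σα_i² = 5.7² − ½·12.77 = 26.105.
Planner sets c_i = Σα_j = 5.7 for every i, so G^SO = 3·5.7 = 17.1.
W^SO = (Σα)·G^SO − ½·3·(Σα)² = (3/2)·5.7² = 48.735.
Deadweight loss = W^SO − W^NE = 22.63.

22.63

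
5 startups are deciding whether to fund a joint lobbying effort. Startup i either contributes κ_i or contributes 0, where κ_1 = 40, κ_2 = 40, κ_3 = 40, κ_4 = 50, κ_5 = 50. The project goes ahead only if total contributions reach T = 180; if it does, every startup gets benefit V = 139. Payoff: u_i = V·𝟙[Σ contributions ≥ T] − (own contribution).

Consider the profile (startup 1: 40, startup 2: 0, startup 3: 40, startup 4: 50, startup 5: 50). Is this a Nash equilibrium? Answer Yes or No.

Yes

Total = 180 ≥ 180: provided.
Startup 1 (pledges 40, payoff 99): dropping to 0 → total 140, payoff 0. No gain.
Startup 2 (pledges 0, payoff 139): pledging 40 → total 220, payoff 99. No gain.
Startup 3 (pledges 40, payoff 99): dropping to 0 → total 140, payoff 0. No gain.
Startup 4 (pledges 50, payoff 89): dropping to 0 → total 130, payoff 0. No gain.
Startup 5 (pledges 50, payoff 89): dropping to 0 → total 130, payoff 0. No gain.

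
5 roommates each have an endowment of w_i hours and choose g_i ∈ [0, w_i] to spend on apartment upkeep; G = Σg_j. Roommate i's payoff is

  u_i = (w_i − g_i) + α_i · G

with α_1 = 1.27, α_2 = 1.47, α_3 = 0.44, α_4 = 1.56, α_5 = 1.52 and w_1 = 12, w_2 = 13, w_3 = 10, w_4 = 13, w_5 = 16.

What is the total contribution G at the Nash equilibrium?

∂u_i/∂g_i = α_i − 1, so roommate i contributes w_i if α_i > 1, else 0.
α_i > 1 for i ∈ {1, 2, 4, 5}; NE contributions (12, 13, 0, 13, 16), G = 54.

54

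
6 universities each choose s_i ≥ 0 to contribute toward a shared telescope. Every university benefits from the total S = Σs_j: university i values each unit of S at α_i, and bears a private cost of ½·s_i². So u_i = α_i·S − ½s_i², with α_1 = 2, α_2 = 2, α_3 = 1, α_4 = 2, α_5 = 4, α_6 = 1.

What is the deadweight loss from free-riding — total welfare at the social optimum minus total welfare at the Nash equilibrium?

University i's FOC: ∂u_i/∂s_i = α_i − s_i = 0, so s_i* = α_i.
NE contributions = (2, 2, 1, 2, 4, 1); S = 12.
W^NE = (Σα)·S − ½Σα_i² = 12² − ½·30 = 129.
Planner sets s_i = Σα_j = 12 for every i, so S^SO = 6·12 = 72.
W^SO = (Σα)·S^SO − ½·6·(Σα)² = (6/2)·12² = 432.
Deadweight loss = W^SO − W^NE = 303.

303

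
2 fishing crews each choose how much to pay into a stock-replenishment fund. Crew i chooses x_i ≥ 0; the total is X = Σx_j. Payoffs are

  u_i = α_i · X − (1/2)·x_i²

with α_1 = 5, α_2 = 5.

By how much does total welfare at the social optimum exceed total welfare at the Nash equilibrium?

Crew i's FOC: ∂u_i/∂x_i = α_i − x_i = 0, so x_i* = α_i.
NE contributions = (5, 5); X = 10.
W^NE = (Σα)·X − ½Σα_i² = 10² − ½·50 = 75.
Planner sets x_i = Σα_j = 10 for every i, so X^SO = 2·10 = 20.
W^SO = (Σα)·X^SO − ½·2·(Σα)² = (2/2)·10² = 100.
Deadweight loss = W^SO − W^NE = 25.

25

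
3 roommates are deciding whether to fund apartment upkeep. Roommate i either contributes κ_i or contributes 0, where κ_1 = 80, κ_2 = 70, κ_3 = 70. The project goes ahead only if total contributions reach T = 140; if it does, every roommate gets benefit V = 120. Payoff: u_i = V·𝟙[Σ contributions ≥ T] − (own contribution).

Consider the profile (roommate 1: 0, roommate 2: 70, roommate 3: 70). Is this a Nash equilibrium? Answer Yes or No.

Yes

Total = 140 ≥ 140: provided.
Roommate 1 (pledges 0, payoff 120): pledging 80 → total 220, payoff 40. No gain.
Roommate 2 (pledges 70, payoff 50): dropping to 0 → total 70, payoff 0. No gain.
Roommate 3 (pledges 70, payoff 50): dropping to 0 → total 70, payoff 0. No gain.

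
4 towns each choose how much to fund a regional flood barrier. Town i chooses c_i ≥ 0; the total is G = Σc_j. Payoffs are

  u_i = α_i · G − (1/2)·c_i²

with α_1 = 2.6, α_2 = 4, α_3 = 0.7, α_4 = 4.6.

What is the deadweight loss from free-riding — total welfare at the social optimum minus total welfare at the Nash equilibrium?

163.815

Town i's FOC: ∂u_i/∂c_i = α_i − c_i = 0, so c_i* = α_i.
NE contributions = (2.6, 4, 0.7, 4.6); G = 11.9.
W^NE = (Σα)·G − ½Σα_i² = 11.9² − ½·44.41 = 119.405.
Planner sets c_i = Σα_j = 11.9 for every i, so G^SO = 4·11.9 = 47.6.
W^SO = (Σα)·G^SO − ½·4·(Σα)² = (4/2)·11.9² = 283.22.
Deadweight loss = W^SO − W^NE = 163.815.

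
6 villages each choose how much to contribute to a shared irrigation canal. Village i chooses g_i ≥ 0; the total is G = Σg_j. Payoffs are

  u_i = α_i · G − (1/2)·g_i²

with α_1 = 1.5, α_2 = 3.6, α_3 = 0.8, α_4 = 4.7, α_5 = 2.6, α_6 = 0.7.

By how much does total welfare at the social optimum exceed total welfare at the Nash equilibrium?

409.015

Village i's FOC: ∂u_i/∂g_i = α_i − g_i = 0, so g_i* = α_i.
NE contributions = (1.5, 3.6, 0.8, 4.7, 2.6, 0.7); G = 13.9.
W^NE = (Σα)·G − ½Σα_i² = 13.9² − ½·45.19 = 170.615.
Planner sets g_i = Σα_j = 13.9 for every i, so G^SO = 6·13.9 = 83.4.
W^SO = (Σα)·G^SO − ½·6·(Σα)² = (6/2)·13.9² = 579.63.
Deadweight loss = W^SO − W^NE = 409.015.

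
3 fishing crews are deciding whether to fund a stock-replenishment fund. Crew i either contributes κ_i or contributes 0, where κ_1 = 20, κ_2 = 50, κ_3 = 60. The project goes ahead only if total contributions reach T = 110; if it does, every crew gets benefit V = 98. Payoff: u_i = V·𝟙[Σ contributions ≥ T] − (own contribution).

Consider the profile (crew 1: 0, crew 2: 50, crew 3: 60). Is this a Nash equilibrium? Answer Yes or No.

Total = 110 ≥ 110: provided.
Crew 1 (pledges 0, payoff 98): pledging 20 → total 130, payoff 78. No gain.
Crew 2 (pledges 50, payoff 48): dropping to 0 → total 60, payoff 0. No gain.
Crew 3 (pledges 60, payoff 38): dropping to 0 → total 50, payoff 0. No gain.

Yes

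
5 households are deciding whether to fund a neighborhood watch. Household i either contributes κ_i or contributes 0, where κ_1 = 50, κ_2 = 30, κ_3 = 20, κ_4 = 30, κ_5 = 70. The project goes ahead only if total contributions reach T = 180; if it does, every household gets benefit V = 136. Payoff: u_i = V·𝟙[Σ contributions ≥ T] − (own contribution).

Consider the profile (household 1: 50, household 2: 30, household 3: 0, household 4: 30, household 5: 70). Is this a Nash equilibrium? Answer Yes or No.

Yes

Total = 180 ≥ 180: provided.
Household 1 (pledges 50, payoff 86): dropping to 0 → total 130, payoff 0. No gain.
Household 2 (pledges 30, payoff 106): dropping to 0 → total 150, payoff 0. No gain.
Household 3 (pledges 0, payoff 136): pledging 20 → total 200, payoff 116. No gain.
Household 4 (pledges 30, payoff 106): dropping to 0 → total 150, payoff 0. No gain.
Household 5 (pledges 70, payoff 66): dropping to 0 → total 110, payoff 0. No gain.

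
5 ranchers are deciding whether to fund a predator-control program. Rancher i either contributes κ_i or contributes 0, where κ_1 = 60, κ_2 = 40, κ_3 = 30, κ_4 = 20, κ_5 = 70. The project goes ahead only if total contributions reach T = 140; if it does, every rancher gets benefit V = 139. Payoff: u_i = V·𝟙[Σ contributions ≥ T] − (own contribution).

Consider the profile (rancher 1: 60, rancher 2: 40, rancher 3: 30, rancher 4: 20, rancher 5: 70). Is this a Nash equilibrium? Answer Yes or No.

Total = 220 ≥ 140: provided.
Rancher 1 (pledges 60, payoff 79): dropping to 0 → total 160, payoff 139. Profitable deviation.

No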